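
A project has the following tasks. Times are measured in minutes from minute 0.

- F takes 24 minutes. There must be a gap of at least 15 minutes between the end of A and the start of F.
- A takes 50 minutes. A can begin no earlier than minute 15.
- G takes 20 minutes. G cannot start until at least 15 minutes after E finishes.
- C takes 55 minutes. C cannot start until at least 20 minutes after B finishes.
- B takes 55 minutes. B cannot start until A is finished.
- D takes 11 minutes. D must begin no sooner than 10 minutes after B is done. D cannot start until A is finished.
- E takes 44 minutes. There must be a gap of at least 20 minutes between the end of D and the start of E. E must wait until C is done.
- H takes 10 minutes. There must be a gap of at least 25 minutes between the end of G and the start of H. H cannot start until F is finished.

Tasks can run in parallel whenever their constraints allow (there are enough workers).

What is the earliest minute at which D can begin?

130

A waits on its own release at minute 15, so it starts at minute 15 and finishes at 15 + 50 = minute 65.
B waits on A (finishes minute 65), so it starts at minute 65 and finishes at 65 + 55 = minute 120.
D waits on B (finishes minute 120, plus 10-minute gap → minute 130); A (finishes minute 65). The latest of these is minute 130, which is the earliest D can start.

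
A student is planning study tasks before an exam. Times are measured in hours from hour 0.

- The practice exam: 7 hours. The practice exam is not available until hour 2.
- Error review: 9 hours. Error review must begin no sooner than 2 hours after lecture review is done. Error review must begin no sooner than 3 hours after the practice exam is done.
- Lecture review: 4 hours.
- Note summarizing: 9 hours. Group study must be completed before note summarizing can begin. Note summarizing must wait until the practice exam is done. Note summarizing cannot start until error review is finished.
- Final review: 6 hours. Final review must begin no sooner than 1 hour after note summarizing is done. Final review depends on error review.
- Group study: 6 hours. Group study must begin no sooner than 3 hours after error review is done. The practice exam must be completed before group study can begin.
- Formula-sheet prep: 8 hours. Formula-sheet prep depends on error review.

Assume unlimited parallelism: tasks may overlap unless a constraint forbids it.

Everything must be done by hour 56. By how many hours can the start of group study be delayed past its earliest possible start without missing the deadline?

The practice exam cannot begin until its own release at hour 2. It runs from hour 2 to 2 + 7 = hour 9.
Lecture review has no prerequisites, so it starts at hour 0 and finishes at hour 4.
Error review has to wait for lecture review (finishes hour 4, plus 2-hour gap → hour 6); the practice exam (finishes hour 9, plus 3-hour gap → hour 12). The latest of these is hour 12, so error review runs hour 12 to 12 + 9 = hour 21.
Group study cannot start until error review (finishes hour 21, plus 3-hour gap → hour 24); the practice exam (finishes hour 9). The controlling bound is hour 24, so group study finishes at 24 + 6 = hour 30.

Working backward from the deadline:
Final review has no dependents, so it just needs to finish by hour 56. Starting by 56 − 6 = hour 50 achieves that.
Since final review (must start by hour 50, minus 1-hour gap → hour 49) depends on it, note summarizing must finish by hour 49. Backing off its 9-hour duration gives a latest start of hour 40.
Group study feeds into note summarizing (must start by hour 40); so group study must finish by hour 40 and therefore start by hour 34.
So group study can start as early as hour 24 and as late as hour 34, giving 34 − 24 = 10 hours of slack.

10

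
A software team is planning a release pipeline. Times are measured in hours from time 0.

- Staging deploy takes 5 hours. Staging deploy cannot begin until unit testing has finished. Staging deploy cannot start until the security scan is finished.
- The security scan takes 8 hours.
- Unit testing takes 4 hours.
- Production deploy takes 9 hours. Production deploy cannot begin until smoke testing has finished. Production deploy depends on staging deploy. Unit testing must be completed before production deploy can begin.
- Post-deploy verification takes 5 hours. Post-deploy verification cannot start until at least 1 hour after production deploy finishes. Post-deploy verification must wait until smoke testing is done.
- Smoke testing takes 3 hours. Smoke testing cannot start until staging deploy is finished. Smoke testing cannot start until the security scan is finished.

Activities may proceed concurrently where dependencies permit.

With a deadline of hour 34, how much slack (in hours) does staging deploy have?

The security scan has no prerequisites, so it starts at hour 0 and finishes at hour 8.
Nothing blocks unit testing, so it runs from hour 0 to hour 4.
Staging deploy cannot start until unit testing (finishes hour 4); the security scan (finishes hour 8). The controlling bound is hour 8, so staging deploy finishes at 8 + 5 = hour 13.

Working backward from the deadline:
Post-deploy verification has no dependents, so it just needs to finish by hour 34. Starting by 34 − 5 = hour 29 achieves that.
Production deploy feeds into post-deploy verification (must start by hour 29, minus 1-hour gap → hour 28); so production deploy must finish by hour 28 and therefore start by hour 19.
Smoke testing feeds production deploy (must start by hour 19); post-deploy verification (must start by hour 29). Taking the minimum, smoke testing must finish by hour 19 and start by 19 − 3 = hour 16.
Staging deploy feeds smoke testing (must start by hour 16); production deploy (must start by hour 19). Taking the minimum, staging deploy must finish by hour 16 and start by 16 − 5 = hour 11.
So staging deploy can start as early as hour 8 and as late as hour 11, giving 11 − 8 = 3 hours of slack.

3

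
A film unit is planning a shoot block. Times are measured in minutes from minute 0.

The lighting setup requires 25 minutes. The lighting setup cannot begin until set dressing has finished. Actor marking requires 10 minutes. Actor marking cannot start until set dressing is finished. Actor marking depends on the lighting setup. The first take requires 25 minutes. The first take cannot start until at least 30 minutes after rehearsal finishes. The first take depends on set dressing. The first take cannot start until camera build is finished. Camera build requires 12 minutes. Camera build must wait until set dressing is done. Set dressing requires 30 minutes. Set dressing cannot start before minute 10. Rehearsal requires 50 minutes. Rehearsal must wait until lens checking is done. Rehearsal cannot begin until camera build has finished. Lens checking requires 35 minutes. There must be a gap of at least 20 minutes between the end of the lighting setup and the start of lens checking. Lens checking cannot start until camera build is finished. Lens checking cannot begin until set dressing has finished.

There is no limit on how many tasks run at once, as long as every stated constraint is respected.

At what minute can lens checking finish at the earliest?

120

After its own release at minute 10, set dressing can start at minute 10 and finishes at minute 40.
After set dressing (finishes minute 40), camera build can start at minute 40 and finishes at minute 52.
The lighting setup waits on set dressing (finishes minute 40), so it starts at minute 40 and finishes at 40 + 25 = minute 65.
Lens checking has to wait for the lighting setup (finishes minute 65, plus 20-minute gap → minute 85); camera build (finishes minute 52); set dressing (finishes minute 40). The latest of these is minute 85, so lens checking runs minute 85 to 85 + 35 = minute 120.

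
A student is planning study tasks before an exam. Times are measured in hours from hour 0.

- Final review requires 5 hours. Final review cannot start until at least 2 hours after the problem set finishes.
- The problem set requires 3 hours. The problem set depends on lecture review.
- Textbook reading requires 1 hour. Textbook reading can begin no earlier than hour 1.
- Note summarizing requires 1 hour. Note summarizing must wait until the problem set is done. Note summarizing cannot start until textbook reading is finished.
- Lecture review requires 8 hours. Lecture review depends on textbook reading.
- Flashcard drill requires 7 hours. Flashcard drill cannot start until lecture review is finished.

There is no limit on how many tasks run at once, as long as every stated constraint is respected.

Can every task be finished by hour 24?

Yes

After its own release at hour 1, textbook reading can start at hour 1 and finishes at hour 2.
Lecture review waits on textbook reading (finishes hour 2), so it starts at hour 2 and finishes at 2 + 8 = hour 10.
Flashcard drill waits on lecture review (finishes hour 10), so it starts at hour 10 and finishes at 10 + 7 = hour 17.
The problem set waits on lecture review (finishes hour 10), so it starts at hour 10 and finishes at 10 + 3 = hour 13.
Final review cannot begin until the problem set (finishes hour 13, plus 2-hour gap → hour 15). It runs from hour 15 to 15 + 5 = hour 20.
Note summarizing needs all of the problem set (finishes hour 13); textbook reading (finishes hour 2). That puts its earliest start at hour 13; it finishes at 13 + 1 = hour 14.
Every task is finished by hour 20, which is no later than the deadline of 24, so the schedule is feasible.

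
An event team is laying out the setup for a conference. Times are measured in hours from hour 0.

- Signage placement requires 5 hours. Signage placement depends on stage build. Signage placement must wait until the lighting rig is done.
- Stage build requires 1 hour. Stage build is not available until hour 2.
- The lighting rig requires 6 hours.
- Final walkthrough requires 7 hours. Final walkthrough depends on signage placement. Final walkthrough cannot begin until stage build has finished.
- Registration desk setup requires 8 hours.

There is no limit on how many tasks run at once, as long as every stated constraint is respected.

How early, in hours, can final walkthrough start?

Nothing blocks the lighting rig, so it runs from hour 0 to hour 6.
Stage build waits on its own release at hour 2, so it starts at hour 2 and finishes at 2 + 1 = hour 3.
Signage placement needs all of stage build (finishes hour 3); the lighting rig (finishes hour 6). That puts its earliest start at hour 6; it finishes at 6 + 5 = hour 11.
Final walkthrough waits on signage placement (finishes hour 11); stage build (finishes hour 3). The latest of these is hour 11, which is the earliest final walkthrough can start.

11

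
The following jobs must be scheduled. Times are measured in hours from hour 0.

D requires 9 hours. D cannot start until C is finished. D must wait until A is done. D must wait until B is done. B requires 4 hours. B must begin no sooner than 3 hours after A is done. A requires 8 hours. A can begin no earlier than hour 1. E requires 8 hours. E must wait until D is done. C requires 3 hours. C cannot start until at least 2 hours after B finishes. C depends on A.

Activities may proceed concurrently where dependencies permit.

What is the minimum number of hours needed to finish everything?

38

A cannot begin until its own release at hour 1. It runs from hour 1 to 1 + 8 = hour 9.
After A (finishes hour 9, plus 3-hour gap → hour 12), B can start at hour 12 and finishes at hour 16.
C has to wait for B (finishes hour 16, plus 2-hour gap → hour 18); A (finishes hour 9). The latest of these is hour 18, so C runs hour 18 to 18 + 3 = hour 21.
For D: C (finishes hour 21); A (finishes hour 9); B (finishes hour 16). Taking the maximum gives a start of hour 21, and it finishes at 21 + 9 = hour 30.
E waits on D (finishes hour 30), so it starts at hour 30 and finishes at 30 + 8 = hour 38.
All tasks are finished once the last one completes. Finish times: A at 9, B at 16, C at 21, D at 30, E at 38. The latest is hour 38.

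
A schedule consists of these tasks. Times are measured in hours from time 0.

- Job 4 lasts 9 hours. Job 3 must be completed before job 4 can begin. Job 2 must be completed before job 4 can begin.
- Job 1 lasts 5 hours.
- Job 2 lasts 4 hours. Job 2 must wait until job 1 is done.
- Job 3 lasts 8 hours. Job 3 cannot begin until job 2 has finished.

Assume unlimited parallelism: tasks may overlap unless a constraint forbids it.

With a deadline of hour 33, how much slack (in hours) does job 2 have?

7

Nothing blocks job 1, so it runs from hour 0 to hour 5.
After job 1 (finishes hour 5), job 2 can start at hour 5 and finishes at hour 9.

Working backward from the deadline:
To finish by hour 33, job 4 (duration 9) must start no later than hour 24.
Job 3 must finish before job 4 (must start by hour 24). With an 8-hour duration, job 3 must start by 24 − 8 = hour 16.
Job 2 has several dependents: job 3 (must start by hour 16); job 4 (must start by hour 24). The earliest of those limits is hour 16, so job 2 must start by 16 − 4 = hour 12.
So job 2 can start as early as hour 5 and as late as hour 12, giving 12 − 5 = 7 hours of slack.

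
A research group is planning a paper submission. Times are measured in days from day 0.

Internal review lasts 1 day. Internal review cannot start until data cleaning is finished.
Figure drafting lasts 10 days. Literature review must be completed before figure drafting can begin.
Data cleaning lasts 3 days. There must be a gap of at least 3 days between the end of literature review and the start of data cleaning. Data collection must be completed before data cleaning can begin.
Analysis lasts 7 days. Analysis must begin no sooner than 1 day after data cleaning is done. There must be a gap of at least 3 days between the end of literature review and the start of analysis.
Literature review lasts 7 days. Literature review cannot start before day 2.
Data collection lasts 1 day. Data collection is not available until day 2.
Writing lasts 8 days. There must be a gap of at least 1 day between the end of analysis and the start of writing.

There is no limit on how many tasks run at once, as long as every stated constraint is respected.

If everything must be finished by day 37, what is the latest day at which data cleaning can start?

Writing must finish by day 37; it takes 8 days, so it must start by 37 − 8 = day 29.
Analysis feeds into writing (must start by day 29, minus 1-day gap → day 28); so analysis must finish by day 28 and therefore start by day 21.
Nothing follows internal review; the deadline of day 37 is its only limit. It must start by 37 − 1 = day 36.
For data cleaning: analysis (must start by day 21, minus 1-day gap → day 20); internal review (must start by day 36). The most restrictive is day 20; with a 3-day duration, data cleaning must start by day 17.

17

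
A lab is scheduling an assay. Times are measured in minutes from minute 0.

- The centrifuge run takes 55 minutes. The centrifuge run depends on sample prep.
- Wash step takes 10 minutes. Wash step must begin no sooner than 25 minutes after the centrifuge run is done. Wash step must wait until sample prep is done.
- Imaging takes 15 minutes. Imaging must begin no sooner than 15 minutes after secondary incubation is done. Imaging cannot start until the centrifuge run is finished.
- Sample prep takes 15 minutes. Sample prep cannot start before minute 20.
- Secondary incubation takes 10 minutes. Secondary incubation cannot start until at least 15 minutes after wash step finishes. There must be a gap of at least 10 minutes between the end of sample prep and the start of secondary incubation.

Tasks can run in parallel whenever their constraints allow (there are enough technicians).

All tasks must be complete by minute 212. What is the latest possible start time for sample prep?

52

To finish by minute 212, imaging (duration 15) must start no later than minute 197.
Secondary incubation must finish before imaging (must start by minute 197, minus 15-minute gap → minute 182). With a 10-minute duration, secondary incubation must start by 182 − 10 = minute 172.
Since secondary incubation (must start by minute 172, minus 15-minute gap → minute 157) depends on it, wash step must finish by minute 157. Backing off its 10-minute duration gives a latest start of minute 147.
The centrifuge run feeds wash step (must start by minute 147, minus 25-minute gap → minute 122); imaging (must start by minute 197). Taking the minimum, the centrifuge run must finish by minute 122 and start by 122 − 55 = minute 67.
Sample prep feeds the centrifuge run (must start by minute 67); wash step (must start by minute 147); secondary incubation (must start by minute 172, minus 10-minute gap → minute 162). Taking the minimum, sample prep must finish by minute 67 and start by 67 − 15 = minute 52.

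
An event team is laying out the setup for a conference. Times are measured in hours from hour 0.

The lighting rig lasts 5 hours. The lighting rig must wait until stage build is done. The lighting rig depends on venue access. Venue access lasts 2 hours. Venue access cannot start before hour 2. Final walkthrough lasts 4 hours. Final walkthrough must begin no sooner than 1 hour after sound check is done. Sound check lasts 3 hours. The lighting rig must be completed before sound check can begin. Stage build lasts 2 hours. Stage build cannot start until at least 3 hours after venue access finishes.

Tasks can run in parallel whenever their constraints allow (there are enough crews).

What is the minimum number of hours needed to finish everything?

After its own release at hour 2, venue access can start at hour 2 and finishes at hour 4.
Stage build cannot begin until venue access (finishes hour 4, plus 3-hour gap → hour 7). It runs from hour 7 to 7 + 2 = hour 9.
The lighting rig cannot start until stage build (finishes hour 9); venue access (finishes hour 4). The controlling bound is hour 9, so the lighting rig finishes at 9 + 5 = hour 14.
Sound check waits on the lighting rig (finishes hour 14), so it starts at hour 14 and finishes at 14 + 3 = hour 17.
Final walkthrough waits on sound check (finishes hour 17, plus 1-hour gap → hour 18), so it starts at hour 18 and finishes at 18 + 4 = hour 22.
All tasks are finished once the last one completes. Finish times: Venue access at 4, Stage build at 9, The lighting rig at 14, Sound check at 17, Final walkthrough at 22. The latest is hour 22.

22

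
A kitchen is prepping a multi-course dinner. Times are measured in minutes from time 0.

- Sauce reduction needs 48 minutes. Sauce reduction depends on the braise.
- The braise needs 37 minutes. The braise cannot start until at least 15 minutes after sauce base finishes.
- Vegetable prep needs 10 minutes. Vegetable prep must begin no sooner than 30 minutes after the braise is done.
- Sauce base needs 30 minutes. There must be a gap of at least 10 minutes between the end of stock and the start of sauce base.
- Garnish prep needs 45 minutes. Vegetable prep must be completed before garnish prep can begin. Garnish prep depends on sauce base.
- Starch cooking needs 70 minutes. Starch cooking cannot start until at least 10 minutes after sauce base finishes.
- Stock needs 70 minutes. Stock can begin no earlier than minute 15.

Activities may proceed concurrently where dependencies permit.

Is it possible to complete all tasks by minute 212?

After its own release at minute 15, stock can start at minute 15 and finishes at minute 85.
After stock (finishes minute 85, plus 10-minute gap → minute 95), sauce base can start at minute 95 and finishes at minute 125.
Starch cooking cannot begin until sauce base (finishes minute 125, plus 10-minute gap → minute 135). It runs from minute 135 to 135 + 70 = minute 205.
After sauce base (finishes minute 125, plus 15-minute gap → minute 140), the braise can start at minute 140 and finishes at minute 177.
After the braise (finishes minute 177), sauce reduction can start at minute 177 and finishes at minute 225.
Vegetable prep cannot begin until the braise (finishes minute 177, plus 30-minute gap → minute 207). It runs from minute 207 to 207 + 10 = minute 217.
Garnish prep cannot start until vegetable prep (finishes minute 217); sauce base (finishes minute 125). The controlling bound is minute 217, so garnish prep finishes at 217 + 45 = minute 262.
The earliest everything can be done is minute 262, which is after the deadline of 212, so it is not possible.

No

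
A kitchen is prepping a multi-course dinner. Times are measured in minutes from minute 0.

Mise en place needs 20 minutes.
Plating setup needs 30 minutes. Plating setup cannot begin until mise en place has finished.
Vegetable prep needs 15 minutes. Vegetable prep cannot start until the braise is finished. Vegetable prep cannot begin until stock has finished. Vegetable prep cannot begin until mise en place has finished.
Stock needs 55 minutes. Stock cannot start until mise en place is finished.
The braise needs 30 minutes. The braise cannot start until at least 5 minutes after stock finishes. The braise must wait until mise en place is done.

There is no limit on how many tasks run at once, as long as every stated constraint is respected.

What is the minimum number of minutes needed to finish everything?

125

Nothing blocks mise en place, so it runs from minute 0 to minute 20.
After mise en place (finishes minute 20), plating setup can start at minute 20 and finishes at minute 50.
Stock cannot begin until mise en place (finishes minute 20). It runs from minute 20 to 20 + 55 = minute 75.
For the braise: stock (finishes minute 75, plus 5-minute gap → minute 80); mise en place (finishes minute 20). Taking the maximum gives a start of minute 80, and it finishes at 80 + 30 = minute 110.
For vegetable prep: the braise (finishes minute 110); stock (finishes minute 75); mise en place (finishes minute 20). Taking the maximum gives a start of minute 110, and it finishes at 110 + 15 = minute 125.
All tasks are finished once the last one completes. Finish times: Mise en place at 20, Stock at 75, The braise at 110, Vegetable prep at 125, Plating setup at 50. The latest is minute 125.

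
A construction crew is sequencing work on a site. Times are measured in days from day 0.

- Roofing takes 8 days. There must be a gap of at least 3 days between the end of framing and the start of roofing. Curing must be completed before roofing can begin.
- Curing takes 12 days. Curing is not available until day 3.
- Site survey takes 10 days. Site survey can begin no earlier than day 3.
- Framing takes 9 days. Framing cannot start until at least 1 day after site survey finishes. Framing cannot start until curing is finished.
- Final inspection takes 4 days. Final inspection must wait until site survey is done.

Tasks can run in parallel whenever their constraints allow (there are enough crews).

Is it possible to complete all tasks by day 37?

Yes

Curing waits on its own release at day 3, so it starts at day 3 and finishes at 3 + 12 = day 15.
After its own release at day 3, site survey can start at day 3 and finishes at day 13.
Final inspection cannot begin until site survey (finishes day 13). It runs from day 13 to 13 + 4 = day 17.
Framing needs all of site survey (finishes day 13, plus 1-day gap → day 14); curing (finishes day 15). That puts its earliest start at day 15; it finishes at 15 + 9 = day 24.
Roofing cannot start until framing (finishes day 24, plus 3-day gap → day 27); curing (finishes day 15). The controlling bound is day 27, so roofing finishes at 27 + 8 = day 35.
Every task is finished by day 35, which is no later than the deadline of 37, so the schedule is feasible.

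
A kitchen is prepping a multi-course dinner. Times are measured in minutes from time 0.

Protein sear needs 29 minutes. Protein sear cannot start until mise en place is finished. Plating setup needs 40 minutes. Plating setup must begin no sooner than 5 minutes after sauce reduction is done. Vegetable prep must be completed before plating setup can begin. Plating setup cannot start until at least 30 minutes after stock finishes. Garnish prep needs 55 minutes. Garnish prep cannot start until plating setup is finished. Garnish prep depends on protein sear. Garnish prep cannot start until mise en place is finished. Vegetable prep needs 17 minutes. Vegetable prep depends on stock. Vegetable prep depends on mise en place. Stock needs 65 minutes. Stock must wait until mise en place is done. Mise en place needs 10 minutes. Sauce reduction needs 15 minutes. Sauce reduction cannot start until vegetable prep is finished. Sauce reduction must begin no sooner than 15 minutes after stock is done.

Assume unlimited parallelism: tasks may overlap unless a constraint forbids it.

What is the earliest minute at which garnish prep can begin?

152

Mise en place has no prerequisites, so it starts at minute 0 and finishes at minute 10.
Protein sear waits on mise en place (finishes minute 10), so it starts at minute 10 and finishes at 10 + 29 = minute 39.
Stock cannot begin until mise en place (finishes minute 10). It runs from minute 10 to 10 + 65 = minute 75.
Vegetable prep has to wait for stock (finishes minute 75); mise en place (finishes minute 10). The latest of these is minute 75, so vegetable prep runs minute 75 to 75 + 17 = minute 92.
Sauce reduction cannot start until vegetable prep (finishes minute 92); stock (finishes minute 75, plus 15-minute gap → minute 90). The controlling bound is minute 92, so sauce reduction finishes at 92 + 15 = minute 107.
Plating setup has to wait for sauce reduction (finishes minute 107, plus 5-minute gap → minute 112); vegetable prep (finishes minute 92); stock (finishes minute 75, plus 30-minute gap → minute 105). The latest of these is minute 112, so plating setup runs minute 112 to 112 + 40 = minute 152.
Garnish prep waits on plating setup (finishes minute 152); protein sear (finishes minute 39); mise en place (finishes minute 10). The latest of these is minute 152, which is the earliest garnish prep can start.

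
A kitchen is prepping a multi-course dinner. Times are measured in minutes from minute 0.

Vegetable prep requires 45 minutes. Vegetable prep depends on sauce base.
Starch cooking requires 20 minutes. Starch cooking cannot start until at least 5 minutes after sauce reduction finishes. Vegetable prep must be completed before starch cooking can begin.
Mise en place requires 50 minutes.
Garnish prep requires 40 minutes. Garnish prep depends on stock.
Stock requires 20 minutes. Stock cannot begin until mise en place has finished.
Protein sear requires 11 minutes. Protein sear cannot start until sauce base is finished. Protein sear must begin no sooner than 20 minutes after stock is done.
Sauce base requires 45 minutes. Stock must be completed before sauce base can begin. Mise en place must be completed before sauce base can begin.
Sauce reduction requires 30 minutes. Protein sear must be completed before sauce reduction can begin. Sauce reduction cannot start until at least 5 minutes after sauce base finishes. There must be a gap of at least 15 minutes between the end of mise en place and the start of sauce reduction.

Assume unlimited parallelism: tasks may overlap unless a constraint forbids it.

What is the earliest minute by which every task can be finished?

181

Nothing blocks mise en place, so it runs from minute 0 to minute 50.
Stock cannot begin until mise en place (finishes minute 50). It runs from minute 50 to 50 + 20 = minute 70.
Garnish prep waits on stock (finishes minute 70), so it starts at minute 70 and finishes at 70 + 40 = minute 110.
For sauce base: stock (finishes minute 70); mise en place (finishes minute 50). Taking the maximum gives a start of minute 70, and it finishes at 70 + 45 = minute 115.
Vegetable prep cannot begin until sauce base (finishes minute 115). It runs from minute 115 to 115 + 45 = minute 160.
Protein sear has to wait for sauce base (finishes minute 115); stock (finishes minute 70, plus 20-minute gap → minute 90). The latest of these is minute 115, so protein sear runs minute 115 to 115 + 11 = minute 126.
Sauce reduction has to wait for protein sear (finishes minute 126); sauce base (finishes minute 115, plus 5-minute gap → minute 120); mise en place (finishes minute 50, plus 15-minute gap → minute 65). The latest of these is minute 126, so sauce reduction runs minute 126 to 126 + 30 = minute 156.
Starch cooking cannot start until sauce reduction (finishes minute 156, plus 5-minute gap → minute 161); vegetable prep (finishes minute 160). The controlling bound is minute 161, so starch cooking finishes at 161 + 20 = minute 181.
All tasks are finished once the last one completes. Finish times: Mise en place at 50, Stock at 70, Sauce base at 115, Protein sear at 126, Vegetable prep at 160, Sauce reduction at 156, Starch cooking at 181, Garnish prep at 110. The latest is minute 181.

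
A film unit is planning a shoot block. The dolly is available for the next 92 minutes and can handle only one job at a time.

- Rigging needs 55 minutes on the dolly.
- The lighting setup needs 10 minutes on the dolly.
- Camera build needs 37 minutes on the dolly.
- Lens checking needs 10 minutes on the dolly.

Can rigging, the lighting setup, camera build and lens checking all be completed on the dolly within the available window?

No

Running back to back, the jobs need 55 + 10 + 37 + 10 = 112 minutes on the dolly.
Since 112 > 92, they cannot all fit.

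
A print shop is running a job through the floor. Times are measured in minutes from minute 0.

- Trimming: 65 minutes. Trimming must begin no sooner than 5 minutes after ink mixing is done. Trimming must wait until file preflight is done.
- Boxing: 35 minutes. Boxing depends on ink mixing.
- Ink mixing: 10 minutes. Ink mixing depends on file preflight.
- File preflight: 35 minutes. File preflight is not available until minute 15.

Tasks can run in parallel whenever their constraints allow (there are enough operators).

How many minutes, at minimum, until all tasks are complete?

130

After its own release at minute 15, file preflight can start at minute 15 and finishes at minute 50.
Ink mixing waits on file preflight (finishes minute 50), so it starts at minute 50 and finishes at 50 + 10 = minute 60.
Boxing cannot begin until ink mixing (finishes minute 60). It runs from minute 60 to 60 + 35 = minute 95.
Trimming has to wait for ink mixing (finishes minute 60, plus 5-minute gap → minute 65); file preflight (finishes minute 50). The latest of these is minute 65, so trimming runs minute 65 to 65 + 65 = minute 130.
All tasks are finished once the last one completes. Finish times: File preflight at 50, Ink mixing at 60, Trimming at 130, Boxing at 95. The latest is minute 130.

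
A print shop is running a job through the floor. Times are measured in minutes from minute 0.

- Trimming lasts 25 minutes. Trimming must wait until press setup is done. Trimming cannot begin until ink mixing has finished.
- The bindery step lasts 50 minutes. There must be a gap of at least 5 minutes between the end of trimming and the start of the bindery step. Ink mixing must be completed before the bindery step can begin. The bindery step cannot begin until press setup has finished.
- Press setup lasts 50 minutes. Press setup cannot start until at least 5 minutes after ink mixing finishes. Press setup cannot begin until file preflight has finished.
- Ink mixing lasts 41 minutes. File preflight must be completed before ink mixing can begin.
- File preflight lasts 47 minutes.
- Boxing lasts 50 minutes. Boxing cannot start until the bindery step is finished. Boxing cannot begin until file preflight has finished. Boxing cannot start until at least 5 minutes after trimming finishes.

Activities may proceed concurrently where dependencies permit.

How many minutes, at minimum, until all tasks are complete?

273

Nothing blocks file preflight, so it runs from minute 0 to minute 47.
Ink mixing cannot begin until file preflight (finishes minute 47). It runs from minute 47 to 47 + 41 = minute 88.
Press setup has to wait for ink mixing (finishes minute 88, plus 5-minute gap → minute 93); file preflight (finishes minute 47). The latest of these is minute 93, so press setup runs minute 93 to 93 + 50 = minute 143.
For trimming: press setup (finishes minute 143); ink mixing (finishes minute 88). Taking the maximum gives a start of minute 143, and it finishes at 143 + 25 = minute 168.
The bindery step needs all of trimming (finishes minute 168, plus 5-minute gap → minute 173); ink mixing (finishes minute 88); press setup (finishes minute 143). That puts its earliest start at minute 173; it finishes at 173 + 50 = minute 223.
Boxing cannot start until the bindery step (finishes minute 223); file preflight (finishes minute 47); trimming (finishes minute 168, plus 5-minute gap → minute 173). The controlling bound is minute 223, so boxing finishes at 223 + 50 = minute 273.
All tasks are finished once the last one completes. Finish times: File preflight at 47, Ink mixing at 88, Press setup at 143, Trimming at 168, The bindery step at 223, Boxing at 273. The latest is minute 273.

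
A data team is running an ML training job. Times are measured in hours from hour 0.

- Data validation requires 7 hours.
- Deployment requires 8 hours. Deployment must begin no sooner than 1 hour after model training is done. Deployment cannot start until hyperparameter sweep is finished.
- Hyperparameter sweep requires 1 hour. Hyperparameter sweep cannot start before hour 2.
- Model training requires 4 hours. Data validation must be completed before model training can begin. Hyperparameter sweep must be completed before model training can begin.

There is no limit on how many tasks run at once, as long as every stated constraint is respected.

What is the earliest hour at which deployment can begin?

12

After its own release at hour 2, hyperparameter sweep can start at hour 2 and finishes at hour 3.
Data validation has no prerequisites, so it starts at hour 0 and finishes at hour 7.
Model training needs all of data validation (finishes hour 7); hyperparameter sweep (finishes hour 3). That puts its earliest start at hour 7; it finishes at 7 + 4 = hour 11.
Deployment waits on model training (finishes hour 11, plus 1-hour gap → hour 12); hyperparameter sweep (finishes hour 3). The latest of these is hour 12, which is the earliest deployment can start.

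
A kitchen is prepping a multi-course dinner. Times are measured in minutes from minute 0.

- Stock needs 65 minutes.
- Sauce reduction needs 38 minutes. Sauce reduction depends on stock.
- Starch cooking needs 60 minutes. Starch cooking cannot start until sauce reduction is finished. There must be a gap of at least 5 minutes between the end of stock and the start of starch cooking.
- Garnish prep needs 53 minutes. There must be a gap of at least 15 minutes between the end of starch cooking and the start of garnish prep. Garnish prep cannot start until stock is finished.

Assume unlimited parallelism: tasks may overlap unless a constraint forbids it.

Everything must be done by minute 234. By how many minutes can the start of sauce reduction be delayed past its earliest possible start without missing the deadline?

Nothing blocks stock, so it runs from minute 0 to minute 65.
After stock (finishes minute 65), sauce reduction can start at minute 65 and finishes at minute 103.

Working backward from the deadline:
To finish by minute 234, garnish prep (duration 53) must start no later than minute 181.
Since garnish prep (must start by minute 181, minus 15-minute gap → minute 166) depends on it, starch cooking must finish by minute 166. Backing off its 60-minute duration gives a latest start of minute 106.
Sauce reduction has to be done before starch cooking (must start by minute 106). That means finishing by minute 106, i.e. starting by 106 − 38 = minute 68.
So sauce reduction can start as early as minute 65 and as late as minute 68, giving 68 − 65 = 3 minutes of slack.

3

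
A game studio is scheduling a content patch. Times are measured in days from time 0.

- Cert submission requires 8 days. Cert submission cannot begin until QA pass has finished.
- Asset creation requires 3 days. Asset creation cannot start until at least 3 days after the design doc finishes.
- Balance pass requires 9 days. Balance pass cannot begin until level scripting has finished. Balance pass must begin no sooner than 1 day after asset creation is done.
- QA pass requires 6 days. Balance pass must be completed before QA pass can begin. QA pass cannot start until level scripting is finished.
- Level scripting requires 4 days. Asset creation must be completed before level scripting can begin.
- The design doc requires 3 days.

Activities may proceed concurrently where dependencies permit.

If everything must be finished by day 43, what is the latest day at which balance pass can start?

20

Cert submission must finish by day 43; it takes 8 days, so it must start by 43 − 8 = day 35.
QA pass must finish before cert submission (must start by day 35). With a 6-day duration, QA pass must start by 35 − 6 = day 29.
Balance pass feeds into QA pass (must start by day 29); so balance pass must finish by day 29 and therefore start by day 20.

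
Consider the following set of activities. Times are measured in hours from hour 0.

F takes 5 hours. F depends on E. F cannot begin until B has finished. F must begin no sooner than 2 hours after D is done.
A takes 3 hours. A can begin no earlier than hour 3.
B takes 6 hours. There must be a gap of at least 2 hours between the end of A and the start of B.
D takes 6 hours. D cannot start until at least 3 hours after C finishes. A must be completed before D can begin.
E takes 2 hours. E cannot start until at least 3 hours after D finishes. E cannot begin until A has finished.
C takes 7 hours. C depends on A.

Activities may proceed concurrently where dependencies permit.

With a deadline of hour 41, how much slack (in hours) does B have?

After its own release at hour 3, A can start at hour 3 and finishes at hour 6.
B waits on A (finishes hour 6, plus 2-hour gap → hour 8), so it starts at hour 8 and finishes at 8 + 6 = hour 14.

Working backward from the deadline:
Nothing follows F; the deadline of hour 41 is its only limit. It must start by 41 − 5 = hour 36.
B feeds into F (must start by hour 36); so B must finish by hour 36 and therefore start by hour 30.
So B can start as early as hour 8 and as late as hour 30, giving 30 − 8 = 22 hours of slack.

22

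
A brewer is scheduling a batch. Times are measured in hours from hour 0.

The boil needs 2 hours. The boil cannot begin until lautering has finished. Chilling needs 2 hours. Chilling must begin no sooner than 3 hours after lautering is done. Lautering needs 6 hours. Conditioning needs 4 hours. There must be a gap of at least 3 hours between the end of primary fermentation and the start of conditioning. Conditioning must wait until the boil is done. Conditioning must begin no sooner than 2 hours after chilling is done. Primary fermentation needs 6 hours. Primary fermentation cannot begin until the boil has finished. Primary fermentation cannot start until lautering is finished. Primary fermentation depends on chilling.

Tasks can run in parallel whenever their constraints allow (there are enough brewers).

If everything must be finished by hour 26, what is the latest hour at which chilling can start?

11

To finish by hour 26, conditioning (duration 4) must start no later than hour 22.
Primary fermentation has to be done before conditioning (must start by hour 22, minus 3-hour gap → hour 19). That means finishing by hour 19, i.e. starting by 19 − 6 = hour 13.
Chilling feeds primary fermentation (must start by hour 13); conditioning (must start by hour 22, minus 2-hour gap → hour 20). Taking the minimum, chilling must finish by hour 13 and start by 13 − 2 = hour 11.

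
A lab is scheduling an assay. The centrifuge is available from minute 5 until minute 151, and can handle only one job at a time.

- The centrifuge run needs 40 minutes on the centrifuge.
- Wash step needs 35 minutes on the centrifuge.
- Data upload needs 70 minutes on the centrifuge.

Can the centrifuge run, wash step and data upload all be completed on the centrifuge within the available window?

The centrifuge window is 151 − 5 = 146 minutes.
Running back to back, the jobs need 40 + 35 + 70 = 145 minutes on the centrifuge.
Since 145 ≤ 146, they fit within the window.

Yes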